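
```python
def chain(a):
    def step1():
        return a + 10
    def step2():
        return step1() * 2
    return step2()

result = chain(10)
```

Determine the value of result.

Step 1: chain(10) captures a = 10.
Step 2: step2() calls step1() which returns 10 + 10 = 20.
Step 3: step2() returns 20 * 2 = 40

The answer is 40.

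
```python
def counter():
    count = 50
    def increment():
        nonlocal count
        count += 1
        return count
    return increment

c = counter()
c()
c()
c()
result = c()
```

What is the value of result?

Step 1: counter() creates closure with count = 50.
Step 2: Each c() call increments count via nonlocal. After 4 calls: 50 + 4 = 54.
Step 3: result = 54

The answer is 54.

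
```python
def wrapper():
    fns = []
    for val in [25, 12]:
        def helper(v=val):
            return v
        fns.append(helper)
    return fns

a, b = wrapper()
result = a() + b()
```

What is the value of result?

Step 1: Default argument v=val captures val at each iteration.
Step 2: a() returns 25 (captured at first iteration), b() returns 12 (captured at second).
Step 3: result = 25 + 12 = 37

The answer is 37.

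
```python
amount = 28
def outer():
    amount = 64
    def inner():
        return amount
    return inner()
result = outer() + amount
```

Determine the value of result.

Step 1: Global amount = 28. outer() shadows with amount = 64.
Step 2: inner() returns enclosing amount = 64. outer() = 64.
Step 3: result = 64 + global amount (28) = 92

The answer is 92.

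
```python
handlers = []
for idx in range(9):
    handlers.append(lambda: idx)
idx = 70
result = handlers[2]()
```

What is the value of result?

Step 1: Lambdas capture the variable idx by reference, not by value.
Step 2: After the loop, idx is reassigned to 70.
Step 3: handlers[2]() looks up the current idx = 70. result = 70

The answer is 70.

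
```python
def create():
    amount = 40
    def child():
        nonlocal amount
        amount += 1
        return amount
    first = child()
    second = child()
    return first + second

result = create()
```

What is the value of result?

Step 1: amount starts at 40.
Step 2: First call: amount = 40 + 1 = 41, returns 41.
Step 3: Second call: amount = 41 + 1 = 42, returns 42.
Step 4: result = 41 + 42 = 83

The answer is 83.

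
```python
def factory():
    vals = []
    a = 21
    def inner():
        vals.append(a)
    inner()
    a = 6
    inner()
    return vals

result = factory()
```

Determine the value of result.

Step 1: a = 21. inner() appends current a to vals.
Step 2: First inner(): appends 21. Then a = 6.
Step 3: Second inner(): appends 6 (closure sees updated a). result = [21, 6]

The answer is [21, 6].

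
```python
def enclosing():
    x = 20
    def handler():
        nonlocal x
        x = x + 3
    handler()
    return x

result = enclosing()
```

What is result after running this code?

Step 1: enclosing() sets x = 20.
Step 2: handler() uses nonlocal to modify x in enclosing's scope: x = 20 + 3 = 23.
Step 3: enclosing() returns the modified x = 23

The answer is 23.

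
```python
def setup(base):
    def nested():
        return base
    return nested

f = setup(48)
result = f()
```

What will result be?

Step 1: setup(48) creates closure capturing base = 48.
Step 2: f() returns the captured base = 48.
Step 3: result = 48

The answer is 48.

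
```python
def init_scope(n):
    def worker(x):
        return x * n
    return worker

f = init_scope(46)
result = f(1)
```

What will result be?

Step 1: init_scope(46) creates a closure capturing n = 46.
Step 2: f(1) computes 1 * 46 = 46.
Step 3: result = 46

The answer is 46.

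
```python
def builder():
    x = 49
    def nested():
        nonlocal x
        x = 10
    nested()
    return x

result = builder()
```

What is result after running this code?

Step 1: builder() sets x = 49.
Step 2: nested() uses nonlocal to reassign x = 10.
Step 3: result = 10

The answer is 10.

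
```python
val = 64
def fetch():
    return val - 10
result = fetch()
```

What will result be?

Step 1: val = 64 is defined globally.
Step 2: fetch() looks up val from global scope = 64, then computes 64 - 10 = 54.
Step 3: result = 54

The answer is 54.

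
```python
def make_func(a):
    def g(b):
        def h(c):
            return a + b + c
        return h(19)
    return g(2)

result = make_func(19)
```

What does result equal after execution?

Step 1: a = 19, b = 2, c = 19 across three nested scopes.
Step 2: h() accesses all three via LEGB rule.
Step 3: result = 19 + 2 + 19 = 40

The answer is 40.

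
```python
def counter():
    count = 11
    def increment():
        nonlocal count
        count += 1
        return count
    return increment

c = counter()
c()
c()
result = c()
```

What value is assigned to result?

Step 1: counter() creates closure with count = 11.
Step 2: Each c() call increments count via nonlocal. After 3 calls: 11 + 3 = 14.
Step 3: result = 14

The answer is 14.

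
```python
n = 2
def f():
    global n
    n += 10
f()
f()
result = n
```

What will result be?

Step 1: n = 2.
Step 2: First f(): n = 2 + 10 = 12.
Step 3: Second f(): n = 12 + 10 = 22. result = 22

The answer is 22.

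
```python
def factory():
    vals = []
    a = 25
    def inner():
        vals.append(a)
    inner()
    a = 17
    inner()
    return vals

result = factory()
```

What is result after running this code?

Step 1: a = 25. inner() appends current a to vals.
Step 2: First inner(): appends 25. Then a = 17.
Step 3: Second inner(): appends 17 (closure sees updated a). result = [25, 17]

The answer is [25, 17].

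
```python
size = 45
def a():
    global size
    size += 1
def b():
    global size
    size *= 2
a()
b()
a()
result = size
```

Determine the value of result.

Step 1: size = 45.
Step 2: a(): size = 45 + 1 = 46.
Step 3: b(): size = 46 * 2 = 92.
Step 4: a(): size = 92 + 1 = 93

The answer is 93.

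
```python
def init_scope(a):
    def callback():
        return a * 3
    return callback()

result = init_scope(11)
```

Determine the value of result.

Step 1: init_scope(11) binds parameter a = 11.
Step 2: callback() accesses a = 11 from enclosing scope.
Step 3: result = 11 * 3 = 33

The answer is 33.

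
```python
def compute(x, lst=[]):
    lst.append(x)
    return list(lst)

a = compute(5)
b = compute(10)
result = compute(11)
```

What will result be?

Step 1: Default list is shared. list() creates copies for return values.
Step 2: Internal list grows: [5] -> [5, 10] -> [5, 10, 11].
Step 3: result = [5, 10, 11]

The answer is [5, 10, 11].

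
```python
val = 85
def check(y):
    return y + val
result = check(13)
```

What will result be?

Step 1: val = 85 is defined globally.
Step 2: check(13) uses parameter y = 13 and looks up val from global scope = 85.
Step 3: result = 13 + 85 = 98

The answer is 98.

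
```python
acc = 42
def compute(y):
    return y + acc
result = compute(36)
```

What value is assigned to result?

Step 1: acc = 42 is defined globally.
Step 2: compute(36) uses parameter y = 36 and looks up acc from global scope = 42.
Step 3: result = 36 + 42 = 78

The answer is 78.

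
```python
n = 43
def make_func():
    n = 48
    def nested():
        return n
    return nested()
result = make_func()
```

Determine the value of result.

Step 1: n = 43 globally, but make_func() defines n = 48 locally.
Step 2: nested() looks up n. Not in local scope, so checks enclosing scope (make_func) and finds n = 48.
Step 3: result = 48

The answer is 48.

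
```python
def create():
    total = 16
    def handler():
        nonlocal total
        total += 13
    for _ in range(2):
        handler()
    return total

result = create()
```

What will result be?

Step 1: total = 16.
Step 2: handler() is called 2 times in a loop, each adding 13 via nonlocal.
Step 3: total = 16 + 13 * 2 = 42

The answer is 42.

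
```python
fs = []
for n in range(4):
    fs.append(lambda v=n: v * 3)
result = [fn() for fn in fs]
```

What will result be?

Step 1: Default arg v=n captures n at each iteration.
Step 2: fs[k] has v defaulting to k, returns k * 3.
Step 3: result = [0, 3, 6, 9]

The answer is [0, 3, 6, 9].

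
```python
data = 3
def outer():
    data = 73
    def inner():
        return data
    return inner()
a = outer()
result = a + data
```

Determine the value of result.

Step 1: outer() has local data = 73. inner() reads from enclosing.
Step 2: outer() returns 73. Global data = 3 unchanged.
Step 3: result = 73 + 3 = 76

The answer is 76.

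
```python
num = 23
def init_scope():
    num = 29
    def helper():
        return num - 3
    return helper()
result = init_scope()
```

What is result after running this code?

Step 1: init_scope() shadows global num with num = 29.
Step 2: helper() finds num = 29 in enclosing scope, computes 29 - 3 = 26.
Step 3: result = 26

The answer is 26.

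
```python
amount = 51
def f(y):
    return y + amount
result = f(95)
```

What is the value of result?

Step 1: amount = 51 is defined globally.
Step 2: f(95) uses parameter y = 95 and looks up amount from global scope = 51.
Step 3: result = 95 + 51 = 146

The answer is 146.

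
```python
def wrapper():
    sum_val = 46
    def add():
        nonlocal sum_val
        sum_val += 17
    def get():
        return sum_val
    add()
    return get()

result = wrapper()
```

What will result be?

Step 1: sum_val = 46. add() modifies it via nonlocal, get() reads it.
Step 2: add() makes sum_val = 46 + 17 = 63.
Step 3: get() returns 63. result = 63

The answer is 63.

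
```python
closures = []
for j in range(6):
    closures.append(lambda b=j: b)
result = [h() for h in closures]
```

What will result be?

Step 1: Default arg b=j captures j at each iteration.
Step 2: Each lambda has its own default: 0, 1, ..., 5.
Step 3: result = [0, 1, 2, 3, 4, 5]

The answer is [0, 1, 2, 3, 4, 5].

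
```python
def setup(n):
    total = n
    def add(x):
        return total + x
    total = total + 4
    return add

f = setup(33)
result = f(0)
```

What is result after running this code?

Step 1: setup(33) sets total = 33, then total = 33 + 4 = 37.
Step 2: Closures capture by reference, so add sees total = 37.
Step 3: f(0) returns 37 + 0 = 37

The answer is 37.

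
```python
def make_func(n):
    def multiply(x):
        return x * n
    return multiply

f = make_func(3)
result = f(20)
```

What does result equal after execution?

Step 1: make_func(3) returns multiply closure with n = 3.
Step 2: f(20) computes 20 * 3 = 60.
Step 3: result = 60

The answer is 60.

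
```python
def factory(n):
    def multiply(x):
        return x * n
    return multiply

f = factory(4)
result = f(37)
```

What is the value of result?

Step 1: factory(4) returns multiply closure with n = 4.
Step 2: f(37) computes 37 * 4 = 148.
Step 3: result = 148

The answer is 148.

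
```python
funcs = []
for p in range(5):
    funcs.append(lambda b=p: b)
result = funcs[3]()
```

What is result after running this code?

Step 1: Default argument b=p captures p's value at each iteration.
Step 2: funcs[3] captured b = 3 when p was 3.
Step 3: result = 3

The answer is 3.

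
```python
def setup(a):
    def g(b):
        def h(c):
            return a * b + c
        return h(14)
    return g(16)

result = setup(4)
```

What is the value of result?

Step 1: a = 4, b = 16, c = 14.
Step 2: h() computes a * b + c = 4 * 16 + 14 = 78.
Step 3: result = 78

The answer is 78.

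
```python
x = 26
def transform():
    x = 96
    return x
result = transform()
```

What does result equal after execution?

Step 1: Global x = 26.
Step 2: transform() creates local x = 96, shadowing the global.
Step 3: Returns local x = 96. result = 96

The answer is 96.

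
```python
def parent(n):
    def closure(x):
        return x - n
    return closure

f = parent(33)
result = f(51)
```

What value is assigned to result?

Step 1: parent(33) creates a closure capturing n = 33.
Step 2: f(51) computes 51 - 33 = 18.
Step 3: result = 18

The answer is 18.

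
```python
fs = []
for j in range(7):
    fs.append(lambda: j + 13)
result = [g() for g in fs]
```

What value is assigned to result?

Step 1: All lambdas capture j by reference. After the loop, j = 6.
Step 2: Each call returns 6 + 13 = 19.
Step 3: result = [19, 19, 19, 19, 19, 19, 19]

The answer is [19, 19, 19, 19, 19, 19, 19].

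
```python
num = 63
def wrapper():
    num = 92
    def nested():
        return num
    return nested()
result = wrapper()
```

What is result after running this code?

Step 1: num = 63 globally, but wrapper() defines num = 92 locally.
Step 2: nested() looks up num. Not in local scope, so checks enclosing scope (wrapper) and finds num = 92.
Step 3: result = 92

The answer is 92.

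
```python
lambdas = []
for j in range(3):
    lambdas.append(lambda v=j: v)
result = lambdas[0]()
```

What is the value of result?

Step 1: Default argument v=j captures j's value at each iteration.
Step 2: lambdas[0] captured v = 0 when j was 0.
Step 3: result = 0

The answer is 0.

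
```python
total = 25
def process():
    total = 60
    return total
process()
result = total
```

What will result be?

Step 1: total = 25 globally.
Step 2: process() creates a LOCAL total = 60 (no global keyword!).
Step 3: The global total is unchanged. result = 25

The answer is 25.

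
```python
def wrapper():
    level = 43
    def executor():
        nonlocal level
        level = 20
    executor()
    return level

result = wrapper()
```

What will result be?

Step 1: wrapper() sets level = 43.
Step 2: executor() uses nonlocal to reassign level = 20.
Step 3: result = 20

The answer is 20.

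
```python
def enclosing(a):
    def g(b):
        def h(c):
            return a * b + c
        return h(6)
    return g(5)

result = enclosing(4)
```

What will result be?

Step 1: a = 4, b = 5, c = 6.
Step 2: h() computes a * b + c = 4 * 5 + 6 = 26.
Step 3: result = 26

The answer is 26.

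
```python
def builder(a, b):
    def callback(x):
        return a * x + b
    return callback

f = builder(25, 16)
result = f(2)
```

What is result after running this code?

Step 1: builder(25, 16) captures a = 25, b = 16.
Step 2: f(2) computes 25 * 2 + 16 = 66.
Step 3: result = 66

The answer is 66.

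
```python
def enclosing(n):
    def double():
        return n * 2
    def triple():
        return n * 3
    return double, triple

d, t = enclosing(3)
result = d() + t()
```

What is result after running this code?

Step 1: Both closures capture the same n = 3.
Step 2: d() = 3 * 2 = 6, t() = 3 * 3 = 9.
Step 3: result = 6 + 9 = 15

The answer is 15.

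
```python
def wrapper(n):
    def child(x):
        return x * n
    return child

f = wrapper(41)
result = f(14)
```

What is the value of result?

Step 1: wrapper(41) creates a closure capturing n = 41.
Step 2: f(14) computes 14 * 41 = 574.
Step 3: result = 574

The answer is 574.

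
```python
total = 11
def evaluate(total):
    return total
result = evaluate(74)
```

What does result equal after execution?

Step 1: Global total = 11.
Step 2: evaluate(74) takes parameter total = 74, which shadows the global.
Step 3: result = 74

The answer is 74.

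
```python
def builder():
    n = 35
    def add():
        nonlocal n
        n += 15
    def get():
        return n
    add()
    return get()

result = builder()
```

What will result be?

Step 1: n = 35. add() modifies it via nonlocal, get() reads it.
Step 2: add() makes n = 35 + 15 = 50.
Step 3: get() returns 50. result = 50

The answer is 50.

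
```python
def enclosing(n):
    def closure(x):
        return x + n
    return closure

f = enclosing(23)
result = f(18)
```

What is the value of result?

Step 1: enclosing(23) creates a closure that captures n = 23.
Step 2: f(18) calls the closure with x = 18, returning 18 + 23 = 41.
Step 3: result = 41

The answer is 41.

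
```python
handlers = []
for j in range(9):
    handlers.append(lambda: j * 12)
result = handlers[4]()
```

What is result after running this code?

Step 1: All lambdas reference the same variable j (late binding).
Step 2: After the loop, j = 8. Every lambda returns j * 12.
Step 3: handlers[4]() = 8 * 12 = 96

The answer is 96.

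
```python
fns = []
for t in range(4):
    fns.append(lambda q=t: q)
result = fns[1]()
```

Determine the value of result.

Step 1: Default argument q=t captures t's value at each iteration.
Step 2: fns[1] captured q = 1 when t was 1.
Step 3: result = 1

The answer is 1.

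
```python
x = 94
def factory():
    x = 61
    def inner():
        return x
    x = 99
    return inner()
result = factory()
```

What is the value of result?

Step 1: factory() sets x = 61, then later x = 99.
Step 2: inner() is called after x is reassigned to 99. Closures capture variables by reference, not by value.
Step 3: result = 99

The answer is 99.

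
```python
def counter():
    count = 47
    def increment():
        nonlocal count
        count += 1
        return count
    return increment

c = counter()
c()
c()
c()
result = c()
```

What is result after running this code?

Step 1: counter() creates closure with count = 47.
Step 2: Each c() call increments count via nonlocal. After 4 calls: 47 + 4 = 51.
Step 3: result = 51

The answer is 51.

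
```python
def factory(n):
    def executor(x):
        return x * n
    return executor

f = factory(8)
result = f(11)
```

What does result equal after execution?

Step 1: factory(8) creates a closure capturing n = 8.
Step 2: f(11) computes 11 * 8 = 88.
Step 3: result = 88

The answer is 88.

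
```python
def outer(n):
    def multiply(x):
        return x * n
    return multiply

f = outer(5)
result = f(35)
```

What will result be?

Step 1: outer(5) returns multiply closure with n = 5.
Step 2: f(35) computes 35 * 5 = 175.
Step 3: result = 175

The answer is 175.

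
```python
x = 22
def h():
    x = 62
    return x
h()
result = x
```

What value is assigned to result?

Step 1: x = 22 globally.
Step 2: h() creates a LOCAL x = 62 (no global keyword!).
Step 3: The global x is unchanged. result = 22

The answer is 22.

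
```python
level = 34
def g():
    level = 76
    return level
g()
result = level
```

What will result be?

Step 1: level = 34 globally.
Step 2: g() creates a LOCAL level = 76 (no global keyword!).
Step 3: The global level is unchanged. result = 34

The answer is 34.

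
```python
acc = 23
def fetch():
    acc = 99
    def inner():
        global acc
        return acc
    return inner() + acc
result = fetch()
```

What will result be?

Step 1: Global acc = 23. fetch() shadows with local acc = 99.
Step 2: inner() uses global keyword, so inner() returns global acc = 23.
Step 3: fetch() returns 23 + 99 = 122

The answer is 122.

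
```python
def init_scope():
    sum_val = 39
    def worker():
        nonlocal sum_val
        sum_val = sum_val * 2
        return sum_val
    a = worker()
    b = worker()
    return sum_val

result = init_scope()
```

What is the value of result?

Step 1: sum_val starts at 39.
Step 2: First worker(): sum_val = 39 * 2 = 78.
Step 3: Second worker(): sum_val = 78 * 2 = 156.
Step 4: result = 156

The answer is 156.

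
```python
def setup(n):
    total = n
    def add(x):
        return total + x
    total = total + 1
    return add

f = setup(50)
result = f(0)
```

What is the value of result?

Step 1: setup(50) sets total = 50, then total = 50 + 1 = 51.
Step 2: Closures capture by reference, so add sees total = 51.
Step 3: f(0) returns 51 + 0 = 51

The answer is 51.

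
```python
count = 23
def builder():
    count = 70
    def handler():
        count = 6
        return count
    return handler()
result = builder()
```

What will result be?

Step 1: Three scopes define count: global (23), builder (70), handler (6).
Step 2: handler() has its own local count = 6, which shadows both enclosing and global.
Step 3: result = 6 (local wins in LEGB)

The answer is 6.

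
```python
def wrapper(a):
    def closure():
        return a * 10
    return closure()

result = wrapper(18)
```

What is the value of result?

Step 1: wrapper(18) binds parameter a = 18.
Step 2: closure() accesses a = 18 from enclosing scope.
Step 3: result = 18 * 10 = 180

The answer is 180.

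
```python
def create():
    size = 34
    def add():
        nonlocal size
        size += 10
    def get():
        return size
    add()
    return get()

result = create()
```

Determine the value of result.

Step 1: size = 34. add() modifies it via nonlocal, get() reads it.
Step 2: add() makes size = 34 + 10 = 44.
Step 3: get() returns 44. result = 44

The answer is 44.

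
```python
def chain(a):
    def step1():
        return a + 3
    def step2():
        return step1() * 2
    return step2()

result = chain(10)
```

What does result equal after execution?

Step 1: chain(10) captures a = 10.
Step 2: step2() calls step1() which returns 10 + 3 = 13.
Step 3: step2() returns 13 * 2 = 26

The answer is 26.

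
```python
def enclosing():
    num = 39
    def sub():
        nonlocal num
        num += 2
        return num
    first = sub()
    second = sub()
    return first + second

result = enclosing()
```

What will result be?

Step 1: num starts at 39.
Step 2: First call: num = 39 + 2 = 41, returns 41.
Step 3: Second call: num = 41 + 2 = 43, returns 43.
Step 4: result = 41 + 43 = 84

The answer is 84.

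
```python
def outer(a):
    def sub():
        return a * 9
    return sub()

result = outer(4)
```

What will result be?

Step 1: outer(4) binds parameter a = 4.
Step 2: sub() accesses a = 4 from enclosing scope.
Step 3: result = 4 * 9 = 36

The answer is 36.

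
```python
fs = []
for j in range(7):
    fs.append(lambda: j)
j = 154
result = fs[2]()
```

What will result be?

Step 1: Lambdas capture the variable j by reference, not by value.
Step 2: After the loop, j is reassigned to 154.
Step 3: fs[2]() looks up the current j = 154. result = 154

The answer is 154.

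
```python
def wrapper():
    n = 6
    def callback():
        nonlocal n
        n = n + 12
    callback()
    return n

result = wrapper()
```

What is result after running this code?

Step 1: wrapper() sets n = 6.
Step 2: callback() uses nonlocal to modify n in wrapper's scope: n = 6 + 12 = 18.
Step 3: wrapper() returns the modified n = 18

The answer is 18.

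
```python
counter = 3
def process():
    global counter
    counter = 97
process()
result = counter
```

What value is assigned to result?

Step 1: counter = 3 globally.
Step 2: process() declares global counter and sets it to 97.
Step 3: After process(), global counter = 97. result = 97

The answer is 97.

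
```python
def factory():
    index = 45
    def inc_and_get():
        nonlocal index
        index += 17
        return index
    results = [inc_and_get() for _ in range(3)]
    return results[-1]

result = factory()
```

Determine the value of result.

Step 1: index = 45.
Step 2: Three calls to inc_and_get(), each adding 17.
Step 3: Last value = 45 + 17 * 3 = 96

The answer is 96.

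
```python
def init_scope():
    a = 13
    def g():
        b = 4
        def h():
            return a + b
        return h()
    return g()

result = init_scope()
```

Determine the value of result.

Step 1: init_scope() defines a = 13. g() defines b = 4.
Step 2: h() accesses both from enclosing scopes: a = 13, b = 4.
Step 3: result = 13 + 4 = 17

The answer is 17.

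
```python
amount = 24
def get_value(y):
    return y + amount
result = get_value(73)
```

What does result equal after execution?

Step 1: amount = 24 is defined globally.
Step 2: get_value(73) uses parameter y = 73 and looks up amount from global scope = 24.
Step 3: result = 73 + 24 = 97

The answer is 97.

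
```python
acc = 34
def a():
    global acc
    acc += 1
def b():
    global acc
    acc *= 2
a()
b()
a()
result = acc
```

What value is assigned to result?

Step 1: acc = 34.
Step 2: a(): acc = 34 + 1 = 35.
Step 3: b(): acc = 35 * 2 = 70.
Step 4: a(): acc = 70 + 1 = 71

The answer is 71.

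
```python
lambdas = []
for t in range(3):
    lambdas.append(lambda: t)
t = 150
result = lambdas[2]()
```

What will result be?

Step 1: Lambdas capture the variable t by reference, not by value.
Step 2: After the loop, t is reassigned to 150.
Step 3: lambdas[2]() looks up the current t = 150. result = 150

The answer is 150.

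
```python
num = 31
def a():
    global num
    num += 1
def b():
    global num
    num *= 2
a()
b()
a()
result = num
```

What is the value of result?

Step 1: num = 31.
Step 2: a(): num = 31 + 1 = 32.
Step 3: b(): num = 32 * 2 = 64.
Step 4: a(): num = 64 + 1 = 65

The answer is 65.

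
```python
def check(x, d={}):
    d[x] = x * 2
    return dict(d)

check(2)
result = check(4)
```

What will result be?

Step 1: Mutable default dict is shared across calls.
Step 2: First call adds 2: 4. Second call adds 4: 8.
Step 3: result = {2: 4, 4: 8}

The answer is {2: 4, 4: 8}.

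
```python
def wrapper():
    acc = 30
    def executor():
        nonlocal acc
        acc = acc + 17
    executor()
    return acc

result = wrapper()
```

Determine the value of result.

Step 1: wrapper() sets acc = 30.
Step 2: executor() uses nonlocal to modify acc in wrapper's scope: acc = 30 + 17 = 47.
Step 3: wrapper() returns the modified acc = 47

The answer is 47.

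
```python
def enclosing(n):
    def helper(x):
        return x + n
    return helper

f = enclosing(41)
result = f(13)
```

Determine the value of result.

Step 1: enclosing(41) creates a closure that captures n = 41.
Step 2: f(13) calls the closure with x = 13, returning 13 + 41 = 54.
Step 3: result = 54

The answer is 54.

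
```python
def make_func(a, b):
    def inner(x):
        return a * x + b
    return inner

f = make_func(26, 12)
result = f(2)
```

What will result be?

Step 1: make_func(26, 12) captures a = 26, b = 12.
Step 2: f(2) computes 26 * 2 + 12 = 64.
Step 3: result = 64

The answer is 64.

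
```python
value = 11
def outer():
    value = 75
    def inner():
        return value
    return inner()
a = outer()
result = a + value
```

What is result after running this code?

Step 1: outer() has local value = 75. inner() reads from enclosing.
Step 2: outer() returns 75. Global value = 11 unchanged.
Step 3: result = 75 + 11 = 86

The answer is 86.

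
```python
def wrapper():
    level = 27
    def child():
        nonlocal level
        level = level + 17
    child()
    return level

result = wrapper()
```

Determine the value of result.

Step 1: wrapper() sets level = 27.
Step 2: child() uses nonlocal to modify level in wrapper's scope: level = 27 + 17 = 44.
Step 3: wrapper() returns the modified level = 44

The answer is 44.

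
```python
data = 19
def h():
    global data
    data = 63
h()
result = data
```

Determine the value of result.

Step 1: data = 19 globally.
Step 2: h() declares global data and sets it to 63.
Step 3: After h(), global data = 63. result = 63

The answer is 63.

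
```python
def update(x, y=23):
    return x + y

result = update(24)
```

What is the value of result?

Step 1: update(24) uses default y = 23.
Step 2: Returns 24 + 23 = 47.
Step 3: result = 47

The answer is 47.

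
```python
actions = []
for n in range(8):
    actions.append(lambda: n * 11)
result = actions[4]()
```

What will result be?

Step 1: All lambdas reference the same variable n (late binding).
Step 2: After the loop, n = 7. Every lambda returns n * 11.
Step 3: actions[4]() = 7 * 11 = 77

The answer is 77.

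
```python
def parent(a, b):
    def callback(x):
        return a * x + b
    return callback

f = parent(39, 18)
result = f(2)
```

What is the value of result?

Step 1: parent(39, 18) captures a = 39, b = 18.
Step 2: f(2) computes 39 * 2 + 18 = 96.
Step 3: result = 96

The answer is 96.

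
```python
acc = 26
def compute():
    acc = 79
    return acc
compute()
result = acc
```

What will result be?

Step 1: Global acc = 26.
Step 2: compute() creates local acc = 79 (shadow, not modification).
Step 3: After compute() returns, global acc is unchanged. result = 26

The answer is 26.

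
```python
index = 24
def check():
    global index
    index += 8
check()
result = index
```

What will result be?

Step 1: index = 24 globally.
Step 2: check() modifies global index: index += 8 = 32.
Step 3: result = 32

The answer is 32.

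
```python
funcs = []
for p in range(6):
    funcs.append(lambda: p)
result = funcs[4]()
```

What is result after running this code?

Step 1: The loop creates 6 lambdas, all referencing the same variable p.
Step 2: After the loop, p = 5 (final value).
Step 3: funcs[4]() looks up p at call time and finds 5. This is the late binding gotcha. result = 5

The answer is 5.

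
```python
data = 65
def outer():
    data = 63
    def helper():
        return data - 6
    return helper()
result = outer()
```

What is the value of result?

Step 1: outer() shadows global data with data = 63.
Step 2: helper() finds data = 63 in enclosing scope, computes 63 - 6 = 57.
Step 3: result = 57

The answer is 57.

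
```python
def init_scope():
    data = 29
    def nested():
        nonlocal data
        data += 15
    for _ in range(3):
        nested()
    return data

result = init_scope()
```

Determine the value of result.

Step 1: data = 29.
Step 2: nested() is called 3 times in a loop, each adding 15 via nonlocal.
Step 3: data = 29 + 15 * 3 = 74

The answer is 74.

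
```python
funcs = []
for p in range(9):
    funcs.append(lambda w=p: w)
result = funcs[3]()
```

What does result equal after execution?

Step 1: Default argument w=p captures p's value at each iteration.
Step 2: funcs[3] captured w = 3 when p was 3.
Step 3: result = 3

The answer is 3.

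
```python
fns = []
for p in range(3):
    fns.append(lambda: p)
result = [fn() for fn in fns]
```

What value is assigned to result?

Step 1: All 3 lambdas share the same variable p.
Step 2: After the loop, p = 2.
Step 3: Each call returns 2. result = [2, 2, 2]

The answer is [2, 2, 2].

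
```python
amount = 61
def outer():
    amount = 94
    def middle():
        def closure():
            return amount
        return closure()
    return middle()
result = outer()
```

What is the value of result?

Step 1: outer() defines amount = 94. middle() and closure() have no local amount.
Step 2: closure() checks local (none), enclosing middle() (none), enclosing outer() and finds amount = 94.
Step 3: result = 94

The answer is 94.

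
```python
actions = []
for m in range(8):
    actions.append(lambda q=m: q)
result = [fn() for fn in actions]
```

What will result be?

Step 1: Default arg q=m captures m at each iteration.
Step 2: Each lambda has its own default: 0, 1, ..., 7.
Step 3: result = [0, 1, 2, 3, 4, 5, 6, 7]

The answer is [0, 1, 2, 3, 4, 5, 6, 7].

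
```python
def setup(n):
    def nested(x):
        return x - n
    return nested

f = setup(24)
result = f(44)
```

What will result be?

Step 1: setup(24) creates a closure capturing n = 24.
Step 2: f(44) computes 44 - 24 = 20.
Step 3: result = 20

The answer is 20.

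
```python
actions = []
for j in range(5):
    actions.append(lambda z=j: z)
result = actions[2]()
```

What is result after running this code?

Step 1: Default argument z=j captures j's value at each iteration.
Step 2: actions[2] captured z = 2 when j was 2.
Step 3: result = 2

The answer is 2.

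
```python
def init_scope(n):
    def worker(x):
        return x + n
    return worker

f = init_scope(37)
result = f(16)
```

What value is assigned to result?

Step 1: init_scope(37) creates a closure that captures n = 37.
Step 2: f(16) calls the closure with x = 16, returning 16 + 37 = 53.
Step 3: result = 53

The answer is 53.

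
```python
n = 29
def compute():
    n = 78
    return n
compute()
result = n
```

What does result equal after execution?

Step 1: Global n = 29.
Step 2: compute() creates local n = 78 (shadow, not modification).
Step 3: After compute() returns, global n is unchanged. result = 29

The answer is 29.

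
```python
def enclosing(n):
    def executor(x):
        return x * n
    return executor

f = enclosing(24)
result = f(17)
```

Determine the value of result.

Step 1: enclosing(24) creates a closure capturing n = 24.
Step 2: f(17) computes 17 * 24 = 408.
Step 3: result = 408

The answer is 408.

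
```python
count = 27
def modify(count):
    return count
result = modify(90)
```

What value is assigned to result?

Step 1: Global count = 27.
Step 2: modify(90) takes parameter count = 90, which shadows the global.
Step 3: result = 90

The answer is 90.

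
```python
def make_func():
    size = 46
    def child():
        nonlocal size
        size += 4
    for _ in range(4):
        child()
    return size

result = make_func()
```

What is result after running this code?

Step 1: size = 46.
Step 2: child() is called 4 times in a loop, each adding 4 via nonlocal.
Step 3: size = 46 + 4 * 4 = 62

The answer is 62.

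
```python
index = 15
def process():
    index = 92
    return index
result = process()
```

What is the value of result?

Step 1: Global index = 15.
Step 2: process() creates local index = 92, shadowing the global.
Step 3: Returns local index = 92. result = 92

The answer is 92.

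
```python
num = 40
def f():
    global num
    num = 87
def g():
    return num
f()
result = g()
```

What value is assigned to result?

Step 1: num = 40.
Step 2: f() sets global num = 87.
Step 3: g() reads global num = 87. result = 87

The answer is 87.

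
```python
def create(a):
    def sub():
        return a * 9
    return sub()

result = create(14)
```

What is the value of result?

Step 1: create(14) binds parameter a = 14.
Step 2: sub() accesses a = 14 from enclosing scope.
Step 3: result = 14 * 9 = 126

The answer is 126.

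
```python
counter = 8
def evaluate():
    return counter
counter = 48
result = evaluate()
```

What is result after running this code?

Step 1: counter is first set to 8, then reassigned to 48.
Step 2: evaluate() is called after the reassignment, so it looks up the current global counter = 48.
Step 3: result = 48

The answer is 48.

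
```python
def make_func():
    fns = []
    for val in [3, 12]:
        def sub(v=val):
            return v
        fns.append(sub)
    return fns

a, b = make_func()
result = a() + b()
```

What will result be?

Step 1: Default argument v=val captures val at each iteration.
Step 2: a() returns 3 (captured at first iteration), b() returns 12 (captured at second).
Step 3: result = 3 + 12 = 15

The answer is 15.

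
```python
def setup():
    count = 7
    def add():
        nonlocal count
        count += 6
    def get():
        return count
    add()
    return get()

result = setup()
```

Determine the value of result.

Step 1: count = 7. add() modifies it via nonlocal, get() reads it.
Step 2: add() makes count = 7 + 6 = 13.
Step 3: get() returns 13. result = 13

The answer is 13.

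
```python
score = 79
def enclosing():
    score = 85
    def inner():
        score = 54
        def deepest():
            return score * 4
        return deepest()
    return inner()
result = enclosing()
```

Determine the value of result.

Step 1: deepest() looks up score through LEGB: not local, finds score = 54 in enclosing inner().
Step 2: Returns 54 * 4 = 216.
Step 3: result = 216

The answer is 216.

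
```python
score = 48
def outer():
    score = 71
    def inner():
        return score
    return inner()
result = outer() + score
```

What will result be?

Step 1: Global score = 48. outer() shadows with score = 71.
Step 2: inner() returns enclosing score = 71. outer() = 71.
Step 3: result = 71 + global score (48) = 119

The answer is 119.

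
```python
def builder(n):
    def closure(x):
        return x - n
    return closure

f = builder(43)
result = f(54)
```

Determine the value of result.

Step 1: builder(43) creates a closure capturing n = 43.
Step 2: f(54) computes 54 - 43 = 11.
Step 3: result = 11

The answer is 11.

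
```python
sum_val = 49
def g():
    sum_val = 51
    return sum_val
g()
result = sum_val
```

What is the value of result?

Step 1: Global sum_val = 49.
Step 2: g() creates local sum_val = 51 (shadow, not modification).
Step 3: After g() returns, global sum_val is unchanged. result = 49

The answer is 49.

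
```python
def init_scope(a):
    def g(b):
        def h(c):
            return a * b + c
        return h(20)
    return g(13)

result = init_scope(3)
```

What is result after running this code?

Step 1: a = 3, b = 13, c = 20.
Step 2: h() computes a * b + c = 3 * 13 + 20 = 59.
Step 3: result = 59

The answer is 59.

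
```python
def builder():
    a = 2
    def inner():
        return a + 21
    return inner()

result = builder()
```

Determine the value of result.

Step 1: builder() defines a = 2.
Step 2: inner() reads a = 2 from enclosing scope, returns 2 + 21 = 23.
Step 3: result = 23

The answer is 23.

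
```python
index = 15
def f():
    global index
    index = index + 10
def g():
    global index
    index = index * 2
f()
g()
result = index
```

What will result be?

Step 1: index = 15.
Step 2: f() adds 10: index = 15 + 10 = 25.
Step 3: g() doubles: index = 25 * 2 = 50.
Step 4: result = 50

The answer is 50.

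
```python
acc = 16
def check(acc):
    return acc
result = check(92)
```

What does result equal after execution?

Step 1: Global acc = 16.
Step 2: check(92) takes parameter acc = 92, which shadows the global.
Step 3: result = 92

The answer is 92.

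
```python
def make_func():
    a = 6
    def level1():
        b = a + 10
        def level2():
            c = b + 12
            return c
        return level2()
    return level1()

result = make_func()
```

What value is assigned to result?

Step 1: a = 6. b = a + 10 = 16.
Step 2: c = b + 12 = 16 + 12 = 28.
Step 3: result = 28

The answer is 28.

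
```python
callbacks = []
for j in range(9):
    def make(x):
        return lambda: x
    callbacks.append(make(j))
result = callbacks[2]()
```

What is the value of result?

Step 1: make(j) creates a new scope capturing x = j at call time.
Step 2: callbacks[2] = make(2), so its lambda captures x = 2.
Step 3: result = 2 (closure factory fixes late binding)

The answer is 2.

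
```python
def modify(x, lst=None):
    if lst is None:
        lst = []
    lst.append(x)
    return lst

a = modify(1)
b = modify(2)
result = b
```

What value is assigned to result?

Step 1: None default with guard creates a NEW list each call.
Step 2: a = [1] (fresh list). b = [2] (another fresh list).
Step 3: result = [2] (this is the fix for mutable default)

The answer is [2].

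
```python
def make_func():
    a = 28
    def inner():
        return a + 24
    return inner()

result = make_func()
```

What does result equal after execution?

Step 1: make_func() defines a = 28.
Step 2: inner() reads a = 28 from enclosing scope, returns 28 + 24 = 52.
Step 3: result = 52

The answer is 52.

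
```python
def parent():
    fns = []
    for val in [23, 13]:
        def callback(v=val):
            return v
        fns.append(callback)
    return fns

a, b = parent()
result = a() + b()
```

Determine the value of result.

Step 1: Default argument v=val captures val at each iteration.
Step 2: a() returns 23 (captured at first iteration), b() returns 13 (captured at second).
Step 3: result = 23 + 13 = 36

The answer is 36.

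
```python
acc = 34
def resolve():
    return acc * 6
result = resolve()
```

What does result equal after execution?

Step 1: acc = 34 is defined globally.
Step 2: resolve() looks up acc from global scope = 34, then computes 34 * 6 = 204.
Step 3: result = 204

The answer is 204.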